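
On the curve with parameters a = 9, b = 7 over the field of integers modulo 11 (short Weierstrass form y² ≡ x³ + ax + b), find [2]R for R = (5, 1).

(5, 10)

tangent at (5, 1): λ = (3·5² + 9)/(2·1) ≡ 7/2. 2⁻¹ ≡ 6 (mod 11) since 2·6 = 12 ≡ 1, so λ ≡ 7·6 ≡ 9.
  x = λ² - 5 - 5 = 81 - 10 ≡ 5; y = λ·(5 - 5) - 1 ≡ 10. → (5, 10)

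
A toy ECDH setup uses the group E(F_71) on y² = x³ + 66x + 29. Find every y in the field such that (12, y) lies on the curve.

x³ + 66x + 29 = 2549 ≡ 64 (mod 71).
Square roots of 64 mod 71: 8 and 63 (since 8² = 64 ≡ 64).

8, 63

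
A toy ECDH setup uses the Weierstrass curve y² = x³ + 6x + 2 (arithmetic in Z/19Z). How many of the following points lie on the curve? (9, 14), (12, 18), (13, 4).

2

(9, 14): 14² ≡ 6, rhs ≡ 6 → on.
(12, 18): 18² ≡ 1, rhs ≡ 16 → off.
(13, 4): 4² ≡ 16, rhs ≡ 16 → on.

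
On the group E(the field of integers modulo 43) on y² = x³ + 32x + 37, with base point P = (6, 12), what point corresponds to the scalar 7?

(8, 17)

Repeated addition: build up to 7P.
2P: tangent at (6, 12): λ = (3·6² + 32)/(2·12) ≡ 11/24. 24⁻¹ ≡ 9 (mod 43), so λ ≡ 11·9 ≡ 13.
  x = λ² - 6 - 6 = 169 - 12 ≡ 28; y = λ·(6 - 28) - 12 ≡ 3. → (28, 3)
3P: (28, 3) + (6, 12). λ = (12 - 3)/(6 - 28) ≡ 9/21 mod 43. 21⁻¹ ≡ 41 (mod 43) since 21·41 = 861 ≡ 1, so λ ≡ 25.
  x = λ² - 28 - 6 = 625 - 34 ≡ 32; y = λ·(28 - 32) - 3 ≡ 26. → (32, 26)
4P: (32, 26) + (6, 12). λ = (12 - 26)/(6 - 32) ≡ 29/17 mod 43. 17⁻¹ ≡ 38 (mod 43), so λ ≡ 27.
  x = λ² - 32 - 6 = 729 - 38 ≡ 3; y = λ·(32 - 3) - 26 ≡ 26. → (3, 26)
5P: (3, 26) + (6, 12). λ = (12 - 26)/(6 - 3) ≡ 29/3 mod 43. 3⁻¹ ≡ 29 (mod 43) since 3·29 = 87 ≡ 1, so λ ≡ 24.
  x = λ² - 3 - 6 = 576 - 9 ≡ 8; y = λ·(3 - 8) - 26 ≡ 26. → (8, 26)
6P: (8, 26) + (6, 12). λ = (12 - 26)/(6 - 8) ≡ 29/41 mod 43. 41⁻¹ ≡ 21 (mod 43) since 41·21 = 861 ≡ 1, so λ ≡ 7.
  x = λ² - 8 - 6 = 49 - 14 ≡ 35; y = λ·(8 - 35) - 26 ≡ 0. → (35, 0)
7P: (35, 0) + (6, 12). λ = (12 - 0)/(6 - 35) ≡ 12/14 mod 43. 14⁻¹ ≡ 40 (mod 43) since 14·40 = 560 ≡ 1, so λ ≡ 7.
  x = λ² - 35 - 6 = 49 - 41 ≡ 8; y = λ·(35 - 8) - 0 ≡ 17. → (8, 17)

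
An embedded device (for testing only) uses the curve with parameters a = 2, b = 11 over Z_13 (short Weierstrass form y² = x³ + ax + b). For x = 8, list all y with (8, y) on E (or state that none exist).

none

x³ + 2x + 11 = 539 ≡ 6 (mod 13).
6 is a non-residue mod 13; no y exists.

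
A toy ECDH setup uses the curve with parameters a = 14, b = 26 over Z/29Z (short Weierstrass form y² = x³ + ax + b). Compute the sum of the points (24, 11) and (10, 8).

(24, 11) + (10, 8). λ = (8 - 11)/(10 - 24) ≡ 26/15 mod 29. 15⁻¹ ≡ 2 (mod 29), so λ ≡ 23.
  x = λ² - 24 - 10 = 529 - 34 ≡ 2; y = λ·(24 - 2) - 11 ≡ 2. → (2, 2)

(2, 2)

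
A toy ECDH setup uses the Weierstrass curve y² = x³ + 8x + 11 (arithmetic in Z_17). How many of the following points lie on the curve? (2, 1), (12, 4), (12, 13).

(2, 1): 1² ≡ 1, rhs ≡ 1 → on.
(12, 4): 4² ≡ 16, rhs ≡ 16 → on.
(12, 13): 13² ≡ 16, rhs ≡ 16 → on.

3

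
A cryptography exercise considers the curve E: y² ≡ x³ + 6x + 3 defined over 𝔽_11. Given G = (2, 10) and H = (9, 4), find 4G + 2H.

First 4G:
Repeated addition: build up to 4G.
2G: tangent at (2, 10): λ = (3·2² + 6)/(2·10) ≡ 7/9. 9⁻¹ ≡ 5 (mod 11), so λ ≡ 7·5 ≡ 2.
  x = λ² - 2 - 2 = 4 - 4 ≡ 0; y = λ·(2 - 0) - 10 ≡ 5. → (0, 5)
3G: (0, 5) + (2, 10). λ = (10 - 5)/(2 - 0) ≡ 5/2 mod 11. 2⁻¹ ≡ 6 (mod 11) since 2·6 = 12 ≡ 1, so λ ≡ 8.
  x = λ² - 0 - 2 = 64 - 2 ≡ 7; y = λ·(0 - 7) - 5 ≡ 5. → (7, 5)
4G: (7, 5) + (2, 10). λ = (10 - 5)/(2 - 7) ≡ 5/6 mod 11. 6⁻¹ ≡ 2 (mod 11), so λ ≡ 10.
  x = λ² - 7 - 2 = 100 - 9 ≡ 3; y = λ·(7 - 3) - 5 ≡ 2. → (3, 2)
4G = (3, 2).
Next 2H:
Repeated addition: build up to 2H.
2H: tangent at (9, 4): λ = (3·9² + 6)/(2·4) ≡ 7/8. 8⁻¹ ≡ 7 (mod 11) since 8·7 = 56 ≡ 1, so λ ≡ 7·7 ≡ 5.
  x = λ² - 9 - 9 = 25 - 18 ≡ 7; y = λ·(9 - 7) - 4 ≡ 6. → (7, 6)
2H = (7, 6).
Finally 4G + 2H:
(3, 2) + (7, 6). λ = (6 - 2)/(7 - 3) ≡ 4/4 mod 11. 4⁻¹ ≡ 3 (mod 11), so λ ≡ 1.
  x = λ² - 3 - 7 = 1 - 10 ≡ 2; y = λ·(3 - 2) - 2 ≡ 10. → (2, 10)

(2, 10)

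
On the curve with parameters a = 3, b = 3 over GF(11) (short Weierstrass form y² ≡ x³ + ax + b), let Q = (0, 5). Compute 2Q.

(9, 0)

tangent at (0, 5): λ = (3·0² + 3)/(2·5) ≡ 3/10. 10⁻¹ ≡ 10 (mod 11), so λ ≡ 3·10 ≡ 8.
  x = λ² - 0 - 0 = 64 - 0 ≡ 9; y = λ·(0 - 9) - 5 ≡ 0. → (9, 0)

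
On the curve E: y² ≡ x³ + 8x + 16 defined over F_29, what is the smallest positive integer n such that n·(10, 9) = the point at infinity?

2P: tangent at (10, 9): λ = (3·10² + 8)/(2·9) ≡ 18/18. 18⁻¹ ≡ 21 (mod 29) since 18·21 = 378 ≡ 1, so λ ≡ 18·21 ≡ 1.
  x = λ² - 10 - 10 = 1 - 20 ≡ 10; y = λ·(10 - 10) - 9 ≡ 20. → (10, 20)
3P: (10, 20) + (10, 9): same x and y₁ ≡ -y₂, so the sum is the point at infinity.
3P = the point at infinity, so the order is 3.

3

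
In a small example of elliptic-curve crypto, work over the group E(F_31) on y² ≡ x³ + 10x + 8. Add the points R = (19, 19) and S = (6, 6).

(7, 24)

(19, 19) + (6, 6). λ = (6 - 19)/(6 - 19) ≡ 18/18 mod 31. 18⁻¹ ≡ 19 (mod 31), so λ ≡ 1.
  x = λ² - 19 - 6 = 1 - 25 ≡ 7; y = λ·(19 - 7) - 19 ≡ 24. → (7, 24)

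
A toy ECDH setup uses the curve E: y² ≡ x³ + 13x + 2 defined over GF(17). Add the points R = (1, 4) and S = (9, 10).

(1, 4) + (9, 10). λ = (10 - 4)/(9 - 1) ≡ 6/8 mod 17. 8⁻¹ ≡ 15 (mod 17), so λ ≡ 5.
  x = λ² - 1 - 9 = 25 - 10 ≡ 15; y = λ·(1 - 15) - 4 ≡ 11. → (15, 11)

(15, 11)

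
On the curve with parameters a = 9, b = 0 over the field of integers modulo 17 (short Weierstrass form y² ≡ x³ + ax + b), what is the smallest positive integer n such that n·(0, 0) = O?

2P: (0, 0) + (0, 0): same x and y₁ ≡ -y₂, so the sum is O.
2P = O, so the order is 2.

2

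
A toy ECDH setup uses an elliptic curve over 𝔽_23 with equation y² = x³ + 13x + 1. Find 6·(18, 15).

Write Q = (18, 15).
Repeated addition: build up to 6Q.
2Q: tangent at (18, 15): λ = (3·18² + 13)/(2·15) ≡ 19/7. 7⁻¹ ≡ 10 (mod 23), so λ ≡ 19·10 ≡ 6.
  x = λ² - 18 - 18 = 36 - 36 ≡ 0; y = λ·(18 - 0) - 15 ≡ 1. → (0, 1)
3Q: (0, 1) + (18, 15). λ = (15 - 1)/(18 - 0) ≡ 14/18 mod 23. 18⁻¹ ≡ 9 (mod 23) since 18·9 = 162 ≡ 1, so λ ≡ 11.
  x = λ² - 0 - 18 = 121 - 18 ≡ 11; y = λ·(0 - 11) - 1 ≡ 16. → (11, 16)
4Q: (11, 16) + (18, 15). λ = (15 - 16)/(18 - 11) ≡ 22/7 mod 23. 7⁻¹ ≡ 10 (mod 23), so λ ≡ 13.
  x = λ² - 11 - 18 = 169 - 29 ≡ 2; y = λ·(11 - 2) - 16 ≡ 9. → (2, 9)
5Q: (2, 9) + (18, 15). λ = (15 - 9)/(18 - 2) ≡ 6/16 mod 23. 16⁻¹ ≡ 13 (mod 23), so λ ≡ 9.
  x = λ² - 2 - 18 = 81 - 20 ≡ 15; y = λ·(2 - 15) - 9 ≡ 12. → (15, 12)
6Q: (15, 12) + (18, 15). λ = (15 - 12)/(18 - 15) ≡ 3/3 mod 23. 3⁻¹ ≡ 8 (mod 23) since 3·8 = 24 ≡ 1, so λ ≡ 1.
  x = λ² - 15 - 18 = 1 - 33 ≡ 14; y = λ·(15 - 14) - 12 ≡ 12. → (14, 12)

(14, 12)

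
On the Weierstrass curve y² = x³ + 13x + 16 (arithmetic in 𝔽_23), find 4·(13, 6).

Write P = (13, 6).
Repeated addition: build up to 4P.
2P: tangent at (13, 6): λ = (3·13² + 13)/(2·6) ≡ 14/12. 12⁻¹ ≡ 2 (mod 23) since 12·2 = 24 ≡ 1, so λ ≡ 14·2 ≡ 5.
  x = λ² - 13 - 13 = 25 - 26 ≡ 22; y = λ·(13 - 22) - 6 ≡ 18. → (22, 18)
3P: (22, 18) + (13, 6). λ = (6 - 18)/(13 - 22) ≡ 11/14 mod 23. 14⁻¹ ≡ 5 (mod 23), so λ ≡ 9.
  x = λ² - 22 - 13 = 81 - 35 ≡ 0; y = λ·(22 - 0) - 18 ≡ 19. → (0, 19)
4P: (0, 19) + (13, 6). λ = (6 - 19)/(13 - 0) ≡ 10/13 mod 23. 13⁻¹ ≡ 16 (mod 23) since 13·16 = 208 ≡ 1, so λ ≡ 22.
  x = λ² - 0 - 13 = 484 - 13 ≡ 11; y = λ·(0 - 11) - 19 ≡ 15. → (11, 15)

(11, 15)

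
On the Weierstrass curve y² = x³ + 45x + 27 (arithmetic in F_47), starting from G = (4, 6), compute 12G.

(33, 32)

Repeated addition: build up to 12G.
2G: tangent at (4, 6): λ = (3·4² + 45)/(2·6) ≡ 46/12. 12⁻¹ ≡ 4 (mod 47), so λ ≡ 46·4 ≡ 43.
  x = λ² - 4 - 4 = 1849 - 8 ≡ 8; y = λ·(4 - 8) - 6 ≡ 10. → (8, 10)
3G: (8, 10) + (4, 6). λ = (6 - 10)/(4 - 8) ≡ 43/43 mod 47. 43⁻¹ ≡ 35 (mod 47), so λ ≡ 1.
  x = λ² - 8 - 4 = 1 - 12 ≡ 36; y = λ·(8 - 36) - 10 ≡ 9. → (36, 9)
4G: (36, 9) + (4, 6). λ = (6 - 9)/(4 - 36) ≡ 44/15 mod 47. 15⁻¹ ≡ 22 (mod 47) since 15·22 = 330 ≡ 1, so λ ≡ 28.
  x = λ² - 36 - 4 = 784 - 40 ≡ 39; y = λ·(36 - 39) - 9 ≡ 1. → (39, 1)
5G: (39, 1) + (4, 6). λ = (6 - 1)/(4 - 39) ≡ 5/12 mod 47. 12⁻¹ ≡ 4 (mod 47), so λ ≡ 20.
  x = λ² - 39 - 4 = 400 - 43 ≡ 28; y = λ·(39 - 28) - 1 ≡ 31. → (28, 31)
6G: (28, 31) + (4, 6). λ = (6 - 31)/(4 - 28) ≡ 22/23 mod 47. 23⁻¹ ≡ 45 (mod 47), so λ ≡ 3.
  x = λ² - 28 - 4 = 9 - 32 ≡ 24; y = λ·(28 - 24) - 31 ≡ 28. → (24, 28)
7G: (24, 28) + (4, 6). λ = (6 - 28)/(4 - 24) ≡ 25/27 mod 47. 27⁻¹ ≡ 7 (mod 47) since 27·7 = 189 ≡ 1, so λ ≡ 34.
  x = λ² - 24 - 4 = 1156 - 28 ≡ 0; y = λ·(24 - 0) - 28 ≡ 36. → (0, 36)
8G: (0, 36) + (4, 6). λ = (6 - 36)/(4 - 0) ≡ 17/4 mod 47. 4⁻¹ ≡ 12 (mod 47) since 4·12 = 48 ≡ 1, so λ ≡ 16.
  x = λ² - 0 - 4 = 256 - 4 ≡ 17; y = λ·(0 - 17) - 36 ≡ 21. → (17, 21)
9G: (17, 21) + (4, 6). λ = (6 - 21)/(4 - 17) ≡ 32/34 mod 47. 34⁻¹ ≡ 18 (mod 47), so λ ≡ 12.
  x = λ² - 17 - 4 = 144 - 21 ≡ 29; y = λ·(17 - 29) - 21 ≡ 23. → (29, 23)
10G: (29, 23) + (4, 6). λ = (6 - 23)/(4 - 29) ≡ 30/22 mod 47. 22⁻¹ ≡ 15 (mod 47), so λ ≡ 27.
  x = λ² - 29 - 4 = 729 - 33 ≡ 38; y = λ·(29 - 38) - 23 ≡ 16. → (38, 16)
11G: (38, 16) + (4, 6). λ = (6 - 16)/(4 - 38) ≡ 37/13 mod 47. 13⁻¹ ≡ 29 (mod 47), so λ ≡ 39.
  x = λ² - 38 - 4 = 1521 - 42 ≡ 22; y = λ·(38 - 22) - 16 ≡ 44. → (22, 44)
12G: (22, 44) + (4, 6). λ = (6 - 44)/(4 - 22) ≡ 9/29 mod 47. 29⁻¹ ≡ 13 (mod 47), so λ ≡ 23.
  x = λ² - 22 - 4 = 529 - 26 ≡ 33; y = λ·(22 - 33) - 44 ≡ 32. → (33, 32)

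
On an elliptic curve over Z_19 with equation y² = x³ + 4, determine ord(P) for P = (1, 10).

2P: tangent at (1, 10): λ = (3·1² + 0)/(2·10) ≡ 3/1. 1⁻¹ ≡ 1 (mod 19), so λ ≡ 3·1 ≡ 3.
  x = λ² - 1 - 1 = 9 - 2 ≡ 7; y = λ·(1 - 7) - 10 ≡ 10. → (7, 10)
3P: (7, 10) + (1, 10). λ = (10 - 10)/(1 - 7) ≡ 0/13 mod 19. 13⁻¹ ≡ 3 (mod 19), so λ ≡ 0.
  x = λ² - 7 - 1 = 0 - 8 ≡ 11; y = λ·(7 - 11) - 10 ≡ 9. → (11, 9)
4P: (11, 9) + (1, 10). λ = (10 - 9)/(1 - 11) ≡ 1/9 mod 19. 9⁻¹ ≡ 17 (mod 19) since 9·17 = 153 ≡ 1, so λ ≡ 17.
  x = λ² - 11 - 1 = 289 - 12 ≡ 11; y = λ·(11 - 11) - 9 ≡ 10. → (11, 10)
5P: (11, 10) + (1, 10). λ = (10 - 10)/(1 - 11) ≡ 0/9 mod 19. 9⁻¹ ≡ 17 (mod 19) since 9·17 = 153 ≡ 1, so λ ≡ 0.
  x = λ² - 11 - 1 = 0 - 12 ≡ 7; y = λ·(11 - 7) - 10 ≡ 9. → (7, 9)
6P: (7, 9) + (1, 10). λ = (10 - 9)/(1 - 7) ≡ 1/13 mod 19. 13⁻¹ ≡ 3 (mod 19), so λ ≡ 3.
  x = λ² - 7 - 1 = 9 - 8 ≡ 1; y = λ·(7 - 1) - 9 ≡ 9. → (1, 9)
7P: (1, 9) + (1, 10): same x and y₁ ≡ -y₂, so the sum is the point at infinity.
7P = the point at infinity, so the order is 7.

7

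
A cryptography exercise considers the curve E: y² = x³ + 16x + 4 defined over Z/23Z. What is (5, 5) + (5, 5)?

tangent at (5, 5): λ = (3·5² + 16)/(2·5) ≡ 22/10. 10⁻¹ ≡ 7 (mod 23), so λ ≡ 22·7 ≡ 16.
  x = λ² - 5 - 5 = 256 - 10 ≡ 16; y = λ·(5 - 16) - 5 ≡ 3. → (16, 3)

(16, 3)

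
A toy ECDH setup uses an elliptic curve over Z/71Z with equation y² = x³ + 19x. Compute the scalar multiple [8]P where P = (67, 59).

(29, 44)

Double-and-add on 8 = (1000)₂. Start with P = (67, 59) for the leading 1-bit.
double: tangent at (67, 59): λ = (3·67² + 19)/(2·59) ≡ 67/47. 47⁻¹ ≡ 68 (mod 71), so λ ≡ 67·68 ≡ 12.
  x = λ² - 67 - 67 = 144 - 134 ≡ 10; y = λ·(67 - 10) - 59 ≡ 57. → (10, 57)
double: tangent at (10, 57): λ = (3·10² + 19)/(2·57) ≡ 35/43. 43⁻¹ ≡ 38 (mod 71), so λ ≡ 35·38 ≡ 52.
  x = λ² - 10 - 10 = 2704 - 20 ≡ 57; y = λ·(10 - 57) - 57 ≡ 55. → (57, 55)
double: tangent at (57, 55): λ = (3·57² + 19)/(2·55) ≡ 39/39. 39⁻¹ ≡ 51 (mod 71) since 39·51 = 1989 ≡ 1, so λ ≡ 39·51 ≡ 1.
  x = λ² - 57 - 57 = 1 - 114 ≡ 29; y = λ·(57 - 29) - 55 ≡ 44. → (29, 44)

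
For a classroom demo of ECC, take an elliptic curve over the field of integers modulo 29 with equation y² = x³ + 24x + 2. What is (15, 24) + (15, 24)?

(22, 10)

tangent at (15, 24): λ = (3·15² + 24)/(2·24) ≡ 3/19. 19⁻¹ ≡ 26 (mod 29) since 19·26 = 494 ≡ 1, so λ ≡ 3·26 ≡ 20.
  x = λ² - 15 - 15 = 400 - 30 ≡ 22; y = λ·(15 - 22) - 24 ≡ 10. → (22, 10)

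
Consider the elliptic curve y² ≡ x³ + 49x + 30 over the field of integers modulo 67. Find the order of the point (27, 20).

3

2P: tangent at (27, 20): λ = (3·27² + 49)/(2·20) ≡ 25/40. 40⁻¹ ≡ 62 (mod 67) since 40·62 = 2480 ≡ 1, so λ ≡ 25·62 ≡ 9.
  x = λ² - 27 - 27 = 81 - 54 ≡ 27; y = λ·(27 - 27) - 20 ≡ 47. → (27, 47)
3P: (27, 47) + (27, 20): same x and y₁ ≡ -y₂, so the sum is O.
3P = O, so the order is 3.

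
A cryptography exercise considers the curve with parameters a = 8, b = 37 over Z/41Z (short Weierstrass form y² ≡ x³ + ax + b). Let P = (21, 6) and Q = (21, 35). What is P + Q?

O

The two points share x = 21 and their y-coordinates satisfy 6 + 35 ≡ 0 (mod 41), so they are inverses. Their sum is the point at infinity.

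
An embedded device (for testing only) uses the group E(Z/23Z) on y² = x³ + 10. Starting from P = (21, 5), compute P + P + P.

Repeated addition: build up to 3P.
2P: tangent at (21, 5): λ = (3·21² + 0)/(2·5) ≡ 12/10. 10⁻¹ ≡ 7 (mod 23) since 10·7 = 70 ≡ 1, so λ ≡ 12·7 ≡ 15.
  x = λ² - 21 - 21 = 225 - 42 ≡ 22; y = λ·(21 - 22) - 5 ≡ 3. → (22, 3)
3P: (22, 3) + (21, 5). λ = (5 - 3)/(21 - 22) ≡ 2/22 mod 23. 22⁻¹ ≡ 22 (mod 23), so λ ≡ 21.
  x = λ² - 22 - 21 = 441 - 43 ≡ 7; y = λ·(22 - 7) - 3 ≡ 13. → (7, 13)

(7, 13)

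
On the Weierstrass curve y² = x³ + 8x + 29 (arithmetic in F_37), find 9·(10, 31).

Write P = (10, 31).
Double-and-add on 9 = (1001)₂. Start with P = (10, 31) for the leading 1-bit.
double: tangent at (10, 31): λ = (3·10² + 8)/(2·31) ≡ 12/25. 25⁻¹ ≡ 3 (mod 37), so λ ≡ 12·3 ≡ 36.
  x = λ² - 10 - 10 = 1296 - 20 ≡ 18; y = λ·(10 - 18) - 31 ≡ 14. → (18, 14)
double: tangent at (18, 14): λ = (3·18² + 8)/(2·14) ≡ 18/28. 28⁻¹ ≡ 4 (mod 37) since 28·4 = 112 ≡ 1, so λ ≡ 18·4 ≡ 35.
  x = λ² - 18 - 18 = 1225 - 36 ≡ 5; y = λ·(18 - 5) - 14 ≡ 34. → (5, 34)
double: tangent at (5, 34): λ = (3·5² + 8)/(2·34) ≡ 9/31. 31⁻¹ ≡ 6 (mod 37), so λ ≡ 9·6 ≡ 17.
  x = λ² - 5 - 5 = 289 - 10 ≡ 20; y = λ·(5 - 20) - 34 ≡ 7. → (20, 7)
add P: (20, 7) + (10, 31). λ = (31 - 7)/(10 - 20) ≡ 24/27 mod 37. 27⁻¹ ≡ 11 (mod 37), so λ ≡ 5.
  x = λ² - 20 - 10 = 25 - 30 ≡ 32; y = λ·(20 - 32) - 7 ≡ 7. → (32, 7)

(32, 7)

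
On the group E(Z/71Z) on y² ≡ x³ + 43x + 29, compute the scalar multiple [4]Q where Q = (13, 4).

(26, 11)

Double-and-add on 4 = (100)₂. Start with Q = (13, 4) for the leading 1-bit.
double: tangent at (13, 4): λ = (3·13² + 43)/(2·4) ≡ 53/8. 8⁻¹ ≡ 9 (mod 71), so λ ≡ 53·9 ≡ 51.
  x = λ² - 13 - 13 = 2601 - 26 ≡ 19; y = λ·(13 - 19) - 4 ≡ 45. → (19, 45)
double: tangent at (19, 45): λ = (3·19² + 43)/(2·45) ≡ 61/19. 19⁻¹ ≡ 15 (mod 71), so λ ≡ 61·15 ≡ 63.
  x = λ² - 19 - 19 = 3969 - 38 ≡ 26; y = λ·(19 - 26) - 45 ≡ 11. → (26, 11)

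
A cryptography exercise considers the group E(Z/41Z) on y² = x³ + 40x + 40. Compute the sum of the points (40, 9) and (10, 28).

(36, 24)

(40, 9) + (10, 28). λ = (28 - 9)/(10 - 40) ≡ 19/11 mod 41. 11⁻¹ ≡ 15 (mod 41), so λ ≡ 39.
  x = λ² - 40 - 10 = 1521 - 50 ≡ 36; y = λ·(40 - 36) - 9 ≡ 24. → (36, 24)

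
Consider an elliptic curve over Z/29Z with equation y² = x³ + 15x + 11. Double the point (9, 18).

tangent at (9, 18): λ = (3·9² + 15)/(2·18) ≡ 26/7. 7⁻¹ ≡ 25 (mod 29), so λ ≡ 26·25 ≡ 12.
  x = λ² - 9 - 9 = 144 - 18 ≡ 10; y = λ·(9 - 10) - 18 ≡ 28. → (10, 28)

(10, 28)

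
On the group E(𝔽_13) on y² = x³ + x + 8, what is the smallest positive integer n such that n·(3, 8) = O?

9

2P: tangent at (3, 8): λ = (3·3² + 1)/(2·8) ≡ 2/3. 3⁻¹ ≡ 9 (mod 13), so λ ≡ 2·9 ≡ 5.
  x = λ² - 3 - 3 = 25 - 6 ≡ 6; y = λ·(3 - 6) - 8 ≡ 3. → (6, 3)
3P: (6, 3) + (3, 8). λ = (8 - 3)/(3 - 6) ≡ 5/10 mod 13. 10⁻¹ ≡ 4 (mod 13), so λ ≡ 7.
  x = λ² - 6 - 3 = 49 - 9 ≡ 1; y = λ·(6 - 1) - 3 ≡ 6. → (1, 6)
4P: (1, 6) + (3, 8). λ = (8 - 6)/(3 - 1) ≡ 2/2 mod 13. 2⁻¹ ≡ 7 (mod 13), so λ ≡ 1.
  x = λ² - 1 - 3 = 1 - 4 ≡ 10; y = λ·(1 - 10) - 6 ≡ 11. → (10, 11)
5P: (10, 11) + (3, 8). λ = (8 - 11)/(3 - 10) ≡ 10/6 mod 13. 6⁻¹ ≡ 11 (mod 13), so λ ≡ 6.
  x = λ² - 10 - 3 = 36 - 13 ≡ 10; y = λ·(10 - 10) - 11 ≡ 2. → (10, 2)
6P: (10, 2) + (3, 8). λ = (8 - 2)/(3 - 10) ≡ 6/6 mod 13. 6⁻¹ ≡ 11 (mod 13), so λ ≡ 1.
  x = λ² - 10 - 3 = 1 - 13 ≡ 1; y = λ·(10 - 1) - 2 ≡ 7. → (1, 7)
7P: (1, 7) + (3, 8). λ = (8 - 7)/(3 - 1) ≡ 1/2 mod 13. 2⁻¹ ≡ 7 (mod 13), so λ ≡ 7.
  x = λ² - 1 - 3 = 49 - 4 ≡ 6; y = λ·(1 - 6) - 7 ≡ 10. → (6, 10)
8P: (6, 10) + (3, 8). λ = (8 - 10)/(3 - 6) ≡ 11/10 mod 13. 10⁻¹ ≡ 4 (mod 13), so λ ≡ 5.
  x = λ² - 6 - 3 = 25 - 9 ≡ 3; y = λ·(6 - 3) - 10 ≡ 5. → (3, 5)
9P: (3, 5) + (3, 8): same x and y₁ ≡ -y₂, so the sum is O.
9P = O, so the order is 9.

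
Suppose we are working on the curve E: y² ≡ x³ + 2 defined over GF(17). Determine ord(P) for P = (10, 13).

9

2P: tangent at (10, 13): λ = (3·10² + 0)/(2·13) ≡ 11/9. 9⁻¹ ≡ 2 (mod 17) since 9·2 = 18 ≡ 1, so λ ≡ 11·2 ≡ 5.
  x = λ² - 10 - 10 = 25 - 20 ≡ 5; y = λ·(10 - 5) - 13 ≡ 12. → (5, 12)
3P: (5, 12) + (10, 13). λ = (13 - 12)/(10 - 5) ≡ 1/5 mod 17. 5⁻¹ ≡ 7 (mod 17) since 5·7 = 35 ≡ 1, so λ ≡ 7.
  x = λ² - 5 - 10 = 49 - 15 ≡ 0; y = λ·(5 - 0) - 12 ≡ 6. → (0, 6)
4P: (0, 6) + (10, 13). λ = (13 - 6)/(10 - 0) ≡ 7/10 mod 17. 10⁻¹ ≡ 12 (mod 17), so λ ≡ 16.
  x = λ² - 0 - 10 = 256 - 10 ≡ 8; y = λ·(0 - 8) - 6 ≡ 2. → (8, 2)
5P: (8, 2) + (10, 13). λ = (13 - 2)/(10 - 8) ≡ 11/2 mod 17. 2⁻¹ ≡ 9 (mod 17) since 2·9 = 18 ≡ 1, so λ ≡ 14.
  x = λ² - 8 - 10 = 196 - 18 ≡ 8; y = λ·(8 - 8) - 2 ≡ 15. → (8, 15)
6P: (8, 15) + (10, 13). λ = (13 - 15)/(10 - 8) ≡ 15/2 mod 17. 2⁻¹ ≡ 9 (mod 17) since 2·9 = 18 ≡ 1, so λ ≡ 16.
  x = λ² - 8 - 10 = 256 - 18 ≡ 0; y = λ·(8 - 0) - 15 ≡ 11. → (0, 11)
7P: (0, 11) + (10, 13). λ = (13 - 11)/(10 - 0) ≡ 2/10 mod 17. 10⁻¹ ≡ 12 (mod 17) since 10·12 = 120 ≡ 1, so λ ≡ 7.
  x = λ² - 0 - 10 = 49 - 10 ≡ 5; y = λ·(0 - 5) - 11 ≡ 5. → (5, 5)
8P: (5, 5) + (10, 13). λ = (13 - 5)/(10 - 5) ≡ 8/5 mod 17. 5⁻¹ ≡ 7 (mod 17), so λ ≡ 5.
  x = λ² - 5 - 10 = 25 - 15 ≡ 10; y = λ·(5 - 10) - 5 ≡ 4. → (10, 4)
9P: (10, 4) + (10, 13): same x and y₁ ≡ -y₂, so the sum is ∞.
9P = ∞, so the order is 9.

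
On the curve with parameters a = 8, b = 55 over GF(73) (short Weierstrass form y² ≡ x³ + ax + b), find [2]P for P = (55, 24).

tangent at (55, 24): λ = (3·55² + 8)/(2·24) ≡ 31/48. 48⁻¹ ≡ 35 (mod 73), so λ ≡ 31·35 ≡ 63.
  x = λ² - 55 - 55 = 3969 - 110 ≡ 63; y = λ·(55 - 63) - 24 ≡ 56. → (63, 56)

(63, 56)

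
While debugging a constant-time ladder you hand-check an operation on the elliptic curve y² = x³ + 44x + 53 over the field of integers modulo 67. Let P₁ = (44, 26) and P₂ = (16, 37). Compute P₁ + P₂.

(44, 26) + (16, 37). λ = (37 - 26)/(16 - 44) ≡ 11/39 mod 67. 39⁻¹ ≡ 55 (mod 67), so λ ≡ 2.
  x = λ² - 44 - 16 = 4 - 60 ≡ 11; y = λ·(44 - 11) - 26 ≡ 40. → (11, 40)

(11, 40)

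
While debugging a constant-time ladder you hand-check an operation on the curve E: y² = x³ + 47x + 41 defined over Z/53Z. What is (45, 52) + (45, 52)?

tangent at (45, 52): λ = (3·45² + 47)/(2·52) ≡ 27/51. 51⁻¹ ≡ 26 (mod 53), so λ ≡ 27·26 ≡ 13.
  x = λ² - 45 - 45 = 169 - 90 ≡ 26; y = λ·(45 - 26) - 52 ≡ 36. → (26, 36)

(26, 36)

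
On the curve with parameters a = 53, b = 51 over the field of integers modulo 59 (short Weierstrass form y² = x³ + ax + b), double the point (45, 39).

(54, 30)

tangent at (45, 39): λ = (3·45² + 53)/(2·39) ≡ 51/19. 19⁻¹ ≡ 28 (mod 59) since 19·28 = 532 ≡ 1, so λ ≡ 51·28 ≡ 12.
  x = λ² - 45 - 45 = 144 - 90 ≡ 54; y = λ·(45 - 54) - 39 ≡ 30. → (54, 30)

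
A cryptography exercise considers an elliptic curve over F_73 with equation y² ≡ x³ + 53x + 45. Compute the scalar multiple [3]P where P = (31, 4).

(11, 39)

Repeated addition: build up to 3P.
2P: tangent at (31, 4): λ = (3·31² + 53)/(2·4) ≡ 16/8. 8⁻¹ ≡ 64 (mod 73), so λ ≡ 16·64 ≡ 2.
  x = λ² - 31 - 31 = 4 - 62 ≡ 15; y = λ·(31 - 15) - 4 ≡ 28. → (15, 28)
3P: (15, 28) + (31, 4). λ = (4 - 28)/(31 - 15) ≡ 49/16 mod 73. 16⁻¹ ≡ 32 (mod 73), so λ ≡ 35.
  x = λ² - 15 - 31 = 1225 - 46 ≡ 11; y = λ·(15 - 11) - 28 ≡ 39. → (11, 39)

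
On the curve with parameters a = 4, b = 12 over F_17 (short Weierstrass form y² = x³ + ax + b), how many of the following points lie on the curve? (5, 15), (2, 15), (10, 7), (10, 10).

3

(5, 15): 15² ≡ 4, rhs ≡ 4 → on.
(2, 15): 15² ≡ 4, rhs ≡ 11 → off.
(10, 7): 7² ≡ 15, rhs ≡ 15 → on.
(10, 10): 10² ≡ 15, rhs ≡ 15 → on.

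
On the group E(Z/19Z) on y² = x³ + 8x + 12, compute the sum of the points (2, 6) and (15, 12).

(2, 6) + (15, 12). λ = (12 - 6)/(15 - 2) ≡ 6/13 mod 19. 13⁻¹ ≡ 3 (mod 19), so λ ≡ 18.
  x = λ² - 2 - 15 = 324 - 17 ≡ 3; y = λ·(2 - 3) - 6 ≡ 14. → (3, 14)

(3, 14)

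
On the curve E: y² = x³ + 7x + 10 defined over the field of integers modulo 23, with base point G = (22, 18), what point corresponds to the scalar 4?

Double-and-add on 4 = (100)₂. Start with G = (22, 18) for the leading 1-bit.
double: tangent at (22, 18): λ = (3·22² + 7)/(2·18) ≡ 10/13. 13⁻¹ ≡ 16 (mod 23), so λ ≡ 10·16 ≡ 22.
  x = λ² - 22 - 22 = 484 - 44 ≡ 3; y = λ·(22 - 3) - 18 ≡ 9. → (3, 9)
double: tangent at (3, 9): λ = (3·3² + 7)/(2·9) ≡ 11/18. 18⁻¹ ≡ 9 (mod 23), so λ ≡ 11·9 ≡ 7.
  x = λ² - 3 - 3 = 49 - 6 ≡ 20; y = λ·(3 - 20) - 9 ≡ 10. → (20, 10)

(20, 10)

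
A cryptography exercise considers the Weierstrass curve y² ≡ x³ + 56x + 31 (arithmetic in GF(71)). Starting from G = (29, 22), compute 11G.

Repeated addition: build up to 11G.
2G: tangent at (29, 22): λ = (3·29² + 56)/(2·22) ≡ 23/44. 44⁻¹ ≡ 21 (mod 71), so λ ≡ 23·21 ≡ 57.
  x = λ² - 29 - 29 = 3249 - 58 ≡ 67; y = λ·(29 - 67) - 22 ≡ 13. → (67, 13)
3G: (67, 13) + (29, 22). λ = (22 - 13)/(29 - 67) ≡ 9/33 mod 71. 33⁻¹ ≡ 28 (mod 71) since 33·28 = 924 ≡ 1, so λ ≡ 39.
  x = λ² - 67 - 29 = 1521 - 96 ≡ 5; y = λ·(67 - 5) - 13 ≡ 62. → (5, 62)
4G: (5, 62) + (29, 22). λ = (22 - 62)/(29 - 5) ≡ 31/24 mod 71. 24⁻¹ ≡ 3 (mod 71) since 24·3 = 72 ≡ 1, so λ ≡ 22.
  x = λ² - 5 - 29 = 484 - 34 ≡ 24; y = λ·(5 - 24) - 62 ≡ 17. → (24, 17)
5G: (24, 17) + (29, 22). λ = (22 - 17)/(29 - 24) ≡ 5/5 mod 71. 5⁻¹ ≡ 57 (mod 71), so λ ≡ 1.
  x = λ² - 24 - 29 = 1 - 53 ≡ 19; y = λ·(24 - 19) - 17 ≡ 59. → (19, 59)
6G: (19, 59) + (29, 22). λ = (22 - 59)/(29 - 19) ≡ 34/10 mod 71. 10⁻¹ ≡ 64 (mod 71), so λ ≡ 46.
  x = λ² - 19 - 29 = 2116 - 48 ≡ 9; y = λ·(19 - 9) - 59 ≡ 46. → (9, 46)
7G: (9, 46) + (29, 22). λ = (22 - 46)/(29 - 9) ≡ 47/20 mod 71. 20⁻¹ ≡ 32 (mod 71) since 20·32 = 640 ≡ 1, so λ ≡ 13.
  x = λ² - 9 - 29 = 169 - 38 ≡ 60; y = λ·(9 - 60) - 46 ≡ 1. → (60, 1)
8G: (60, 1) + (29, 22). λ = (22 - 1)/(29 - 60) ≡ 21/40 mod 71. 40⁻¹ ≡ 16 (mod 71), so λ ≡ 52.
  x = λ² - 60 - 29 = 2704 - 89 ≡ 59; y = λ·(60 - 59) - 1 ≡ 51. → (59, 51)
9G: (59, 51) + (29, 22). λ = (22 - 51)/(29 - 59) ≡ 42/41 mod 71. 41⁻¹ ≡ 26 (mod 71), so λ ≡ 27.
  x = λ² - 59 - 29 = 729 - 88 ≡ 2; y = λ·(59 - 2) - 51 ≡ 68. → (2, 68)
10G: (2, 68) + (29, 22). λ = (22 - 68)/(29 - 2) ≡ 25/27 mod 71. 27⁻¹ ≡ 50 (mod 71) since 27·50 = 1350 ≡ 1, so λ ≡ 43.
  x = λ² - 2 - 29 = 1849 - 31 ≡ 43; y = λ·(2 - 43) - 68 ≡ 15. → (43, 15)
11G: (43, 15) + (29, 22). λ = (22 - 15)/(29 - 43) ≡ 7/57 mod 71. 57⁻¹ ≡ 5 (mod 71), so λ ≡ 35.
  x = λ² - 43 - 29 = 1225 - 72 ≡ 17; y = λ·(43 - 17) - 15 ≡ 43. → (17, 43)

(17, 43)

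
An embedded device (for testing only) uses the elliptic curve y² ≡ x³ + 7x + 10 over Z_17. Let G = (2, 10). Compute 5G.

(2, 10)

Double-and-add on 5 = (101)₂. Start with G = (2, 10) for the leading 1-bit.
double: tangent at (2, 10): λ = (3·2² + 7)/(2·10) ≡ 2/3. 3⁻¹ ≡ 6 (mod 17) since 3·6 = 18 ≡ 1, so λ ≡ 2·6 ≡ 12.
  x = λ² - 2 - 2 = 144 - 4 ≡ 4; y = λ·(2 - 4) - 10 ≡ 0. → (4, 0)
double: (4, 0) + (4, 0): same x and y₁ ≡ -y₂, so the sum is the point at infinity.
add G: the point at infinity + (2, 10) = (2, 10) (identity).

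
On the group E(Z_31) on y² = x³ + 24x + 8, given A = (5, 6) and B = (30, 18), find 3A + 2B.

First 3A:
Repeated addition: build up to 3A.
2A: tangent at (5, 6): λ = (3·5² + 24)/(2·6) ≡ 6/12. 12⁻¹ ≡ 13 (mod 31), so λ ≡ 6·13 ≡ 16.
  x = λ² - 5 - 5 = 256 - 10 ≡ 29; y = λ·(5 - 29) - 6 ≡ 13. → (29, 13)
3A: (29, 13) + (5, 6). λ = (6 - 13)/(5 - 29) ≡ 24/7 mod 31. 7⁻¹ ≡ 9 (mod 31) since 7·9 = 63 ≡ 1, so λ ≡ 30.
  x = λ² - 29 - 5 = 900 - 34 ≡ 29; y = λ·(29 - 29) - 13 ≡ 18. → (29, 18)
3A = (29, 18).
Next 2B:
Repeated addition: build up to 2B.
2B: tangent at (30, 18): λ = (3·30² + 24)/(2·18) ≡ 27/5. 5⁻¹ ≡ 25 (mod 31), so λ ≡ 27·25 ≡ 24.
  x = λ² - 30 - 30 = 576 - 60 ≡ 20; y = λ·(30 - 20) - 18 ≡ 5. → (20, 5)
2B = (20, 5).
Finally 3A + 2B:
(29, 18) + (20, 5). λ = (5 - 18)/(20 - 29) ≡ 18/22 mod 31. 22⁻¹ ≡ 24 (mod 31), so λ ≡ 29.
  x = λ² - 29 - 20 = 841 - 49 ≡ 17; y = λ·(29 - 17) - 18 ≡ 20. → (17, 20)

(17, 20)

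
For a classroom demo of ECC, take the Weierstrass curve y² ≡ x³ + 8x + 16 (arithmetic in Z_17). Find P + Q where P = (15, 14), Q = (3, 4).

(3, 13)

(15, 14) + (3, 4). λ = (4 - 14)/(3 - 15) ≡ 7/5 mod 17. 5⁻¹ ≡ 7 (mod 17) since 5·7 = 35 ≡ 1, so λ ≡ 15.
  x = λ² - 15 - 3 = 225 - 18 ≡ 3; y = λ·(15 - 3) - 14 ≡ 13. → (3, 13)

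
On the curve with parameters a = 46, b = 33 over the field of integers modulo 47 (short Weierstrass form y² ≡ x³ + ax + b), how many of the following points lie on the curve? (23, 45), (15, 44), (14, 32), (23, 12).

(23, 45): 45² ≡ 4, rhs ≡ 4 → on.
(15, 44): 44² ≡ 9, rhs ≡ 9 → on.
(14, 32): 32² ≡ 37, rhs ≡ 37 → on.
(23, 12): 12² ≡ 3, rhs ≡ 4 → off.

3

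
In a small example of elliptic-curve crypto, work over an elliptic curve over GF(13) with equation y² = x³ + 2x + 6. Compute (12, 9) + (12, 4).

The two points share x = 12 and their y-coordinates satisfy 9 + 4 ≡ 0 (mod 13), so they are inverses. Their sum is O.

O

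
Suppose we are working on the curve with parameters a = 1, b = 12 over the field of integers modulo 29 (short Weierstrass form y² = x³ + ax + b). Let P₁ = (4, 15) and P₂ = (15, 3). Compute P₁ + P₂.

(4, 15) + (15, 3). λ = (3 - 15)/(15 - 4) ≡ 17/11 mod 29. 11⁻¹ ≡ 8 (mod 29), so λ ≡ 20.
  x = λ² - 4 - 15 = 400 - 19 ≡ 4; y = λ·(4 - 4) - 15 ≡ 14. → (4, 14)

(4, 14)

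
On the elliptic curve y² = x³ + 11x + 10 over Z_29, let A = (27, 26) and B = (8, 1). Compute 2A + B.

First 2A:
Repeated addition: build up to 2A.
2A: tangent at (27, 26): λ = (3·27² + 11)/(2·26) ≡ 23/23. 23⁻¹ ≡ 24 (mod 29), so λ ≡ 23·24 ≡ 1.
  x = λ² - 27 - 27 = 1 - 54 ≡ 5; y = λ·(27 - 5) - 26 ≡ 25. → (5, 25)
2A = (5, 25).
Finally 2A + B:
(5, 25) + (8, 1). λ = (1 - 25)/(8 - 5) ≡ 5/3 mod 29. 3⁻¹ ≡ 10 (mod 29), so λ ≡ 21.
  x = λ² - 5 - 8 = 441 - 13 ≡ 22; y = λ·(5 - 22) - 25 ≡ 24. → (22, 24)

(22, 24)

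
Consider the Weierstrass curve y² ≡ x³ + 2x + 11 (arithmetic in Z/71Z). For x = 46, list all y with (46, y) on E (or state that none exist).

13, 58

x³ + 2x + 11 = 97439 ≡ 27 (mod 71).
Square roots of 27 mod 71: 13 and 58 (since 13² = 169 ≡ 27).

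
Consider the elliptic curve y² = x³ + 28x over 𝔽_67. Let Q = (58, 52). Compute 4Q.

(56, 6)

Double-and-add on 4 = (100)₂. Start with Q = (58, 52) for the leading 1-bit.
double: tangent at (58, 52): λ = (3·58² + 28)/(2·52) ≡ 3/37. 37⁻¹ ≡ 29 (mod 67), so λ ≡ 3·29 ≡ 20.
  x = λ² - 58 - 58 = 400 - 116 ≡ 16; y = λ·(58 - 16) - 52 ≡ 51. → (16, 51)
double: tangent at (16, 51): λ = (3·16² + 28)/(2·51) ≡ 59/35. 35⁻¹ ≡ 23 (mod 67), so λ ≡ 59·23 ≡ 17.
  x = λ² - 16 - 16 = 289 - 32 ≡ 56; y = λ·(16 - 56) - 51 ≡ 6. → (56, 6)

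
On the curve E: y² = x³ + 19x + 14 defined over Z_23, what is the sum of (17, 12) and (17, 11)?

The two points share x = 17 and their y-coordinates satisfy 12 + 11 ≡ 0 (mod 23), so they are inverses. Their sum is 𝒪.

O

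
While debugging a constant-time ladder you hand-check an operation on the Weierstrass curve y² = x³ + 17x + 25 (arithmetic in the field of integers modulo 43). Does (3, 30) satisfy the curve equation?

no

y² = 30² ≡ 40; x³ + 17x + 25 = 103 ≡ 17 (mod 43). 40 ≠ 17.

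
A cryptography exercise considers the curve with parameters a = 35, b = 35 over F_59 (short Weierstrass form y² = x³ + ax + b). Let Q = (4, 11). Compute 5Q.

Repeated addition: build up to 5Q.
2Q: tangent at (4, 11): λ = (3·4² + 35)/(2·11) ≡ 24/22. 22⁻¹ ≡ 51 (mod 59) since 22·51 = 1122 ≡ 1, so λ ≡ 24·51 ≡ 44.
  x = λ² - 4 - 4 = 1936 - 8 ≡ 40; y = λ·(4 - 40) - 11 ≡ 57. → (40, 57)
3Q: (40, 57) + (4, 11). λ = (11 - 57)/(4 - 40) ≡ 13/23 mod 59. 23⁻¹ ≡ 18 (mod 59), so λ ≡ 57.
  x = λ² - 40 - 4 = 3249 - 44 ≡ 19; y = λ·(40 - 19) - 57 ≡ 19. → (19, 19)
4Q: (19, 19) + (4, 11). λ = (11 - 19)/(4 - 19) ≡ 51/44 mod 59. 44⁻¹ ≡ 55 (mod 59) since 44·55 = 2420 ≡ 1, so λ ≡ 32.
  x = λ² - 19 - 4 = 1024 - 23 ≡ 57; y = λ·(19 - 57) - 19 ≡ 4. → (57, 4)
5Q: (57, 4) + (4, 11). λ = (11 - 4)/(4 - 57) ≡ 7/6 mod 59. 6⁻¹ ≡ 10 (mod 59), so λ ≡ 11.
  x = λ² - 57 - 4 = 121 - 61 ≡ 1; y = λ·(57 - 1) - 4 ≡ 22. → (1, 22)

(1, 22)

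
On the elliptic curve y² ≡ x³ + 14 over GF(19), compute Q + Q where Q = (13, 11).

tangent at (13, 11): λ = (3·13² + 0)/(2·11) ≡ 13/3. 3⁻¹ ≡ 13 (mod 19), so λ ≡ 13·13 ≡ 17.
  x = λ² - 13 - 13 = 289 - 26 ≡ 16; y = λ·(13 - 16) - 11 ≡ 14. → (16, 14)

(16, 14)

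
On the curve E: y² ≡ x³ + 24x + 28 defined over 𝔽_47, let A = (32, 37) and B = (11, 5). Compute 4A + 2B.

(4, 0)

First 4A:
Double-and-add on 4 = (100)₂. Start with A = (32, 37) for the leading 1-bit.
double: tangent at (32, 37): λ = (3·32² + 24)/(2·37) ≡ 41/27. 27⁻¹ ≡ 7 (mod 47), so λ ≡ 41·7 ≡ 5.
  x = λ² - 32 - 32 = 25 - 64 ≡ 8; y = λ·(32 - 8) - 37 ≡ 36. → (8, 36)
double: tangent at (8, 36): λ = (3·8² + 24)/(2·36) ≡ 28/25. 25⁻¹ ≡ 32 (mod 47), so λ ≡ 28·32 ≡ 3.
  x = λ² - 8 - 8 = 9 - 16 ≡ 40; y = λ·(8 - 40) - 36 ≡ 9. → (40, 9)
4A = (40, 9).
Next 2B:
Repeated addition: build up to 2B.
2B: tangent at (11, 5): λ = (3·11² + 24)/(2·5) ≡ 11/10. 10⁻¹ ≡ 33 (mod 47), so λ ≡ 11·33 ≡ 34.
  x = λ² - 11 - 11 = 1156 - 22 ≡ 6; y = λ·(11 - 6) - 5 ≡ 24. → (6, 24)
2B = (6, 24).
Finally 4A + 2B:
(40, 9) + (6, 24). λ = (24 - 9)/(6 - 40) ≡ 15/13 mod 47. 13⁻¹ ≡ 29 (mod 47), so λ ≡ 12.
  x = λ² - 40 - 6 = 144 - 46 ≡ 4; y = λ·(40 - 4) - 9 ≡ 0. → (4, 0)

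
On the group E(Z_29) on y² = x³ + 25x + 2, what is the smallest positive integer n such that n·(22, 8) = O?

2P: tangent at (22, 8): λ = (3·22² + 25)/(2·8) ≡ 27/16. 16⁻¹ ≡ 20 (mod 29) since 16·20 = 320 ≡ 1, so λ ≡ 27·20 ≡ 18.
  x = λ² - 22 - 22 = 324 - 44 ≡ 19; y = λ·(22 - 19) - 8 ≡ 17. → (19, 17)
3P: (19, 17) + (22, 8). λ = (8 - 17)/(22 - 19) ≡ 20/3 mod 29. 3⁻¹ ≡ 10 (mod 29) since 3·10 = 30 ≡ 1, so λ ≡ 26.
  x = λ² - 19 - 22 = 676 - 41 ≡ 26; y = λ·(19 - 26) - 17 ≡ 4. → (26, 4)
4P: (26, 4) + (22, 8). λ = (8 - 4)/(22 - 26) ≡ 4/25 mod 29. 25⁻¹ ≡ 7 (mod 29), so λ ≡ 28.
  x = λ² - 26 - 22 = 784 - 48 ≡ 11; y = λ·(26 - 11) - 4 ≡ 10. → (11, 10)
5P: (11, 10) + (22, 8). λ = (8 - 10)/(22 - 11) ≡ 27/11 mod 29. 11⁻¹ ≡ 8 (mod 29), so λ ≡ 13.
  x = λ² - 11 - 22 = 169 - 33 ≡ 20; y = λ·(11 - 20) - 10 ≡ 18. → (20, 18)
6P: (20, 18) + (22, 8). λ = (8 - 18)/(22 - 20) ≡ 19/2 mod 29. 2⁻¹ ≡ 15 (mod 29), so λ ≡ 24.
  x = λ² - 20 - 22 = 576 - 42 ≡ 12; y = λ·(20 - 12) - 18 ≡ 0. → (12, 0)
7P: (12, 0) + (22, 8). λ = (8 - 0)/(22 - 12) ≡ 8/10 mod 29. 10⁻¹ ≡ 3 (mod 29), so λ ≡ 24.
  x = λ² - 12 - 22 = 576 - 34 ≡ 20; y = λ·(12 - 20) - 0 ≡ 11. → (20, 11)
8P: (20, 11) + (22, 8). λ = (8 - 11)/(22 - 20) ≡ 26/2 mod 29. 2⁻¹ ≡ 15 (mod 29) since 2·15 = 30 ≡ 1, so λ ≡ 13.
  x = λ² - 20 - 22 = 169 - 42 ≡ 11; y = λ·(20 - 11) - 11 ≡ 19. → (11, 19)
9P: (11, 19) + (22, 8). λ = (8 - 19)/(22 - 11) ≡ 18/11 mod 29. 11⁻¹ ≡ 8 (mod 29) since 11·8 = 88 ≡ 1, so λ ≡ 28.
  x = λ² - 11 - 22 = 784 - 33 ≡ 26; y = λ·(11 - 26) - 19 ≡ 25. → (26, 25)
10P: (26, 25) + (22, 8). λ = (8 - 25)/(22 - 26) ≡ 12/25 mod 29. 25⁻¹ ≡ 7 (mod 29), so λ ≡ 26.
  x = λ² - 26 - 22 = 676 - 48 ≡ 19; y = λ·(26 - 19) - 25 ≡ 12. → (19, 12)
11P: (19, 12) + (22, 8). λ = (8 - 12)/(22 - 19) ≡ 25/3 mod 29. 3⁻¹ ≡ 10 (mod 29), so λ ≡ 18.
  x = λ² - 19 - 22 = 324 - 41 ≡ 22; y = λ·(19 - 22) - 12 ≡ 21. → (22, 21)
12P: (22, 21) + (22, 8): same x and y₁ ≡ -y₂, so the sum is O.
12P = O, so the order is 12.

12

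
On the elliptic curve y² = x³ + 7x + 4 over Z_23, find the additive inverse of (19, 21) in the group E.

(19, 2)

-(19, 21) = (19, -21 mod 23) = (19, 2).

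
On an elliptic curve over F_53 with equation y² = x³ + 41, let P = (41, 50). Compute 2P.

(14, 20)

tangent at (41, 50): λ = (3·41² + 0)/(2·50) ≡ 8/47. 47⁻¹ ≡ 44 (mod 53) since 47·44 = 2068 ≡ 1, so λ ≡ 8·44 ≡ 34.
  x = λ² - 41 - 41 = 1156 - 82 ≡ 14; y = λ·(41 - 14) - 50 ≡ 20. → (14, 20)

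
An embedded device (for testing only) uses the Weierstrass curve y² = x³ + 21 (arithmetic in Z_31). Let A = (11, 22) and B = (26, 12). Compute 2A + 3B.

First 2A:
Repeated addition: build up to 2A.
2A: tangent at (11, 22): λ = (3·11² + 0)/(2·22) ≡ 22/13. 13⁻¹ ≡ 12 (mod 31), so λ ≡ 22·12 ≡ 16.
  x = λ² - 11 - 11 = 256 - 22 ≡ 17; y = λ·(11 - 17) - 22 ≡ 6. → (17, 6)
2A = (17, 6).
Next 3B:
Repeated addition: build up to 3B.
2B: tangent at (26, 12): λ = (3·26² + 0)/(2·12) ≡ 13/24. 24⁻¹ ≡ 22 (mod 31), so λ ≡ 13·22 ≡ 7.
  x = λ² - 26 - 26 = 49 - 52 ≡ 28; y = λ·(26 - 28) - 12 ≡ 5. → (28, 5)
3B: (28, 5) + (26, 12). λ = (12 - 5)/(26 - 28) ≡ 7/29 mod 31. 29⁻¹ ≡ 15 (mod 31), so λ ≡ 12.
  x = λ² - 28 - 26 = 144 - 54 ≡ 28; y = λ·(28 - 28) - 5 ≡ 26. → (28, 26)
3B = (28, 26).
Finally 2A + 3B:
(17, 6) + (28, 26). λ = (26 - 6)/(28 - 17) ≡ 20/11 mod 31. 11⁻¹ ≡ 17 (mod 31), so λ ≡ 30.
  x = λ² - 17 - 28 = 900 - 45 ≡ 18; y = λ·(17 - 18) - 6 ≡ 26. → (18, 26)

(18, 26)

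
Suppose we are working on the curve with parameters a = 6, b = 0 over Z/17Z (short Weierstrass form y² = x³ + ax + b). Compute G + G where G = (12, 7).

tangent at (12, 7): λ = (3·12² + 6)/(2·7) ≡ 13/14. 14⁻¹ ≡ 11 (mod 17) since 14·11 = 154 ≡ 1, so λ ≡ 13·11 ≡ 7.
  x = λ² - 12 - 12 = 49 - 24 ≡ 8; y = λ·(12 - 8) - 7 ≡ 4. → (8, 4)

(8, 4)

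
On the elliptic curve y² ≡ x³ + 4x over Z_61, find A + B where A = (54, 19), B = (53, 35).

(27, 37)

(54, 19) + (53, 35). λ = (35 - 19)/(53 - 54) ≡ 16/60 mod 61. 60⁻¹ ≡ 60 (mod 61), so λ ≡ 45.
  x = λ² - 54 - 53 = 2025 - 107 ≡ 27; y = λ·(54 - 27) - 19 ≡ 37. → (27, 37)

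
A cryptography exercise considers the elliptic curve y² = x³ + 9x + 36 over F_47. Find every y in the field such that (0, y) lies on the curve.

x³ + 9x + 36 = 36 ≡ 36 (mod 47).
Square roots of 36 mod 47: 6 and 41 (since 6² = 36 ≡ 36).

6, 41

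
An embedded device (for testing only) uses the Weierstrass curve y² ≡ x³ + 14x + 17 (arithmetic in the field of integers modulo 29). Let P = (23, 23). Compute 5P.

Double-and-add on 5 = (101)₂. Start with P = (23, 23) for the leading 1-bit.
double: tangent at (23, 23): λ = (3·23² + 14)/(2·23) ≡ 6/17. 17⁻¹ ≡ 12 (mod 29) since 17·12 = 204 ≡ 1, so λ ≡ 6·12 ≡ 14.
  x = λ² - 23 - 23 = 196 - 46 ≡ 5; y = λ·(23 - 5) - 23 ≡ 26. → (5, 26)
double: tangent at (5, 26): λ = (3·5² + 14)/(2·26) ≡ 2/23. 23⁻¹ ≡ 24 (mod 29), so λ ≡ 2·24 ≡ 19.
  x = λ² - 5 - 5 = 361 - 10 ≡ 3; y = λ·(5 - 3) - 26 ≡ 12. → (3, 12)
add P: (3, 12) + (23, 23). λ = (23 - 12)/(23 - 3) ≡ 11/20 mod 29. 20⁻¹ ≡ 16 (mod 29), so λ ≡ 2.
  x = λ² - 3 - 23 = 4 - 26 ≡ 7; y = λ·(3 - 7) - 12 ≡ 9. → (7, 9)

(7, 9)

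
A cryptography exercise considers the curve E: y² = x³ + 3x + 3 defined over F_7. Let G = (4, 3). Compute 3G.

(1, 0)

Repeated addition: build up to 3G.
2G: tangent at (4, 3): λ = (3·4² + 3)/(2·3) ≡ 2/6. 6⁻¹ ≡ 6 (mod 7) since 6·6 = 36 ≡ 1, so λ ≡ 2·6 ≡ 5.
  x = λ² - 4 - 4 = 25 - 8 ≡ 3; y = λ·(4 - 3) - 3 ≡ 2. → (3, 2)
3G: (3, 2) + (4, 3). λ = (3 - 2)/(4 - 3) ≡ 1/1 mod 7. 1⁻¹ ≡ 1 (mod 7), so λ ≡ 1.
  x = λ² - 3 - 4 = 1 - 7 ≡ 1; y = λ·(3 - 1) - 2 ≡ 0. → (1, 0)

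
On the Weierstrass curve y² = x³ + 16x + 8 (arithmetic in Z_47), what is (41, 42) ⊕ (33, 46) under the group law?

(41, 42) + (33, 46). λ = (46 - 42)/(33 - 41) ≡ 4/39 mod 47. 39⁻¹ ≡ 41 (mod 47), so λ ≡ 23.
  x = λ² - 41 - 33 = 529 - 74 ≡ 32; y = λ·(41 - 32) - 42 ≡ 24. → (32, 24)

(32, 24)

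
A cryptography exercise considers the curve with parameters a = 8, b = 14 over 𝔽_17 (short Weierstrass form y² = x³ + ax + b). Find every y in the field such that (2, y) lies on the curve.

2, 15

x³ + 8x + 14 = 38 ≡ 4 (mod 17).
Square roots of 4 mod 17: 2 and 15 (since 2² = 4 ≡ 4).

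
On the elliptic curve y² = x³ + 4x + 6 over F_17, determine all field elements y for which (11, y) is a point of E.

x³ + 4x + 6 = 1381 ≡ 4 (mod 17).
Square roots of 4 mod 17: 2 and 15 (since 2² = 4 ≡ 4).

2, 15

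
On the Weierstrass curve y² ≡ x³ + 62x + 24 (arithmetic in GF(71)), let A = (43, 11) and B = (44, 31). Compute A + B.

(29, 56)

(43, 11) + (44, 31). λ = (31 - 11)/(44 - 43) ≡ 20/1 mod 71. 1⁻¹ ≡ 1 (mod 71), so λ ≡ 20.
  x = λ² - 43 - 44 = 400 - 87 ≡ 29; y = λ·(43 - 29) - 11 ≡ 56. → (29, 56)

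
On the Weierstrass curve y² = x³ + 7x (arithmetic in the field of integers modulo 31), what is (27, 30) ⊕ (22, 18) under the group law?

(27, 30) + (22, 18). λ = (18 - 30)/(22 - 27) ≡ 19/26 mod 31. 26⁻¹ ≡ 6 (mod 31) since 26·6 = 156 ≡ 1, so λ ≡ 21.
  x = λ² - 27 - 22 = 441 - 49 ≡ 20; y = λ·(27 - 20) - 30 ≡ 24. → (20, 24)

(20, 24)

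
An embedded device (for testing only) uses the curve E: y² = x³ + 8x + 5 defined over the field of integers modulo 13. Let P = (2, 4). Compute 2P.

tangent at (2, 4): λ = (3·2² + 8)/(2·4) ≡ 7/8. 8⁻¹ ≡ 5 (mod 13), so λ ≡ 7·5 ≡ 9.
  x = λ² - 2 - 2 = 81 - 4 ≡ 12; y = λ·(2 - 12) - 4 ≡ 10. → (12, 10)

(12, 10)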